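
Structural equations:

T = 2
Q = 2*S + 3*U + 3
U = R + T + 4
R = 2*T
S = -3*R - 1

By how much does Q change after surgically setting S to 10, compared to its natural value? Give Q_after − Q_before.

46

Intervening sets S = 10 and removes its equation (S = -3*R - 1).
R = 2*T  [with T=2]  = 4
U = R + T + 4  [with R=4, T=2]  = 10
Q = 2*S + 3*U + 3  [with S=10, U=10]  = 53
Without intervention: R = 2*T  [with T=2]  = 4; U = R + T + 4  [with R=4, T=2]  = 10; S = -3*R - 1  [with R=4]  = -13; Q = 2*S + 3*U + 3  [with S=-13, U=10]  = 7.
Change = 53 − 7 = 46.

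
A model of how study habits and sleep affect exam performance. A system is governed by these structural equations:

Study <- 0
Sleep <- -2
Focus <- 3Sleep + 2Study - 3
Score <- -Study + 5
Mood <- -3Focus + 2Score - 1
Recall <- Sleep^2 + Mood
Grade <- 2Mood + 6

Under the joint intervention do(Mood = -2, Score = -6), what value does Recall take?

2

Setting Mood = -2, Score = -6 by intervention discards those variables' equations.
Recall = Sleep^2 + Mood  [with Sleep=-2, Mood=-2]  = 2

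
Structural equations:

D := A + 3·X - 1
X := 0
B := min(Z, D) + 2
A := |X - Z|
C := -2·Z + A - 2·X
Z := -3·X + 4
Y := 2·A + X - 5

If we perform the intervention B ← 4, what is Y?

3

Intervening sets B = 4 and removes its equation (B := min(Z, D) + 2).
Since Y is not a descendant of the intervened variable, it is unaffected.
Z = -3·X + 4  [with X=0]  = 4
A = |X - Z|  [with X=0, Z=4]  = 4
Y = 2·A + X - 5  [with A=4, X=0]  = 3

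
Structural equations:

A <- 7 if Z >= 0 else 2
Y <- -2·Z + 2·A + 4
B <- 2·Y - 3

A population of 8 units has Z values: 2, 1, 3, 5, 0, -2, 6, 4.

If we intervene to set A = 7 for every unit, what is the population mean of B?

Every unit gets A=7 under the intervention. B values become 25, 29, 21, 13, 33, 41, 9, 17; E[B|do(A=7)] = 23.5.

23.5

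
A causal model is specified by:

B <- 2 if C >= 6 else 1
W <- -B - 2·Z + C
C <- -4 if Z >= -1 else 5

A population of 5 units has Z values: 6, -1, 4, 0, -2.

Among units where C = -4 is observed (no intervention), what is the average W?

Observing C=-4 restricts to units where C's equation naturally yields -4: Z ∈ {6, -1, 4, 0}. In that subpopulation W = -17, -3, -13, -5, mean -9.5.

-9.5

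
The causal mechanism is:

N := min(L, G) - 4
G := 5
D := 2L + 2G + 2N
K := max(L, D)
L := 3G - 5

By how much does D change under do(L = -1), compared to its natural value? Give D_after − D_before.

Under do(L=-1), the mechanism L := 3G - 5 is discarded; L is fixed at -1.
N = min(L, G) - 4  [with L=-1, G=5]  = -5
D = 2L + 2G + 2N  [with L=-1, G=5, N=-5]  = -2
Without intervention: L = 3G - 5  [with G=5]  = 10; N = min(L, G) - 4  [with L=10, G=5]  = 1; D = 2L + 2G + 2N  [with L=10, G=5, N=1]  = 32.
Change = -2 − 32 = -34.

-34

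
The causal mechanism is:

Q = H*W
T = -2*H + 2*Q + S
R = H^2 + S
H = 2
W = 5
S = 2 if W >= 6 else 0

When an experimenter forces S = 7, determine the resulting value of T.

23

The intervention breaks the incoming arrows to S: S = 2 if W >= 6 else 0 no longer applies, and S = 7.
Q = H*W  [with H=2, W=5]  = 10
T = -2*H + 2*Q + S  [with H=2, Q=10, S=7]  = 23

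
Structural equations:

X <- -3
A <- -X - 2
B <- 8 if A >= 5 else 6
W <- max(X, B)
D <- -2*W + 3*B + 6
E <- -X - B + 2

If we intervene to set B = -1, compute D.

5

do(B=-1) replaces the equation B <- 8 if A >= 5 else 6 with the constant B = -1.
W = max(X, B)  [with X=-3, B=-1]  = -1
D = -2*W + 3*B + 6  [with W=-1, B=-1]  = 5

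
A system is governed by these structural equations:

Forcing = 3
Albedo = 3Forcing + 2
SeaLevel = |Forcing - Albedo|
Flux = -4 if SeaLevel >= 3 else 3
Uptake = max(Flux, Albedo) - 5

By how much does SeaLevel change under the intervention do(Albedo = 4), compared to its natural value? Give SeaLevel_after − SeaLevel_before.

The intervention breaks the incoming arrows to Albedo: Albedo = 3Forcing + 2 no longer applies, and Albedo = 4.
SeaLevel = |Forcing - Albedo|  [with Forcing=3, Albedo=4]  = 1
Without intervention: Albedo = 3Forcing + 2  [with Forcing=3]  = 11; SeaLevel = |Forcing - Albedo|  [with Forcing=3, Albedo=11]  = 8.
Change = 1 − 8 = -7.

-7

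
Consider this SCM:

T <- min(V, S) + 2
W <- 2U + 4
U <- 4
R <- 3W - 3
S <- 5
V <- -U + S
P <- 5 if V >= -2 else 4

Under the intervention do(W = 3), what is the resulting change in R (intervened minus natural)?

-27

The intervention breaks the incoming arrows to W: W <- 2U + 4 no longer applies, and W = 3.
R = 3W - 3  [with W=3]  = 6
Without intervention: W = 2U + 4  [with U=4]  = 12; R = 3W - 3  [with W=12]  = 33.
Change = 6 − 33 = -27.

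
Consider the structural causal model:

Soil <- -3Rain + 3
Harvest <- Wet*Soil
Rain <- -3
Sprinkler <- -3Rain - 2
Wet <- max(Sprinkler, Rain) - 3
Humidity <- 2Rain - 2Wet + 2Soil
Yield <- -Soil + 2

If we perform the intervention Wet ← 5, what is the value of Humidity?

8

Intervening sets Wet = 5 and removes its equation (Wet <- max(Sprinkler, Rain) - 3).
Soil = -3Rain + 3  [with Rain=-3]  = 12
Humidity = 2Rain - 2Wet + 2Soil  [with Rain=-3, Wet=5, Soil=12]  = 8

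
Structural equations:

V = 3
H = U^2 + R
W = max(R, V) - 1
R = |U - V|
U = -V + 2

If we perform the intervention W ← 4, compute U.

-1

The intervention breaks the incoming arrows to W: W = max(R, V) - 1 no longer applies, and W = 4.
Since U is not a descendant of the intervened variable, it is unaffected.
U = -V + 2  [with V=3]  = -1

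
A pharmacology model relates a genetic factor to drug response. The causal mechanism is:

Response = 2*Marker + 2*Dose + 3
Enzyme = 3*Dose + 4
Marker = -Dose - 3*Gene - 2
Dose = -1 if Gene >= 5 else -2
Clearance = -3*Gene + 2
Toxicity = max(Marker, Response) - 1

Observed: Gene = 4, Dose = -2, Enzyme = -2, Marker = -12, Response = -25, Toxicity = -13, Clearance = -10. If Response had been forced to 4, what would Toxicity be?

3

The intervention breaks the incoming arrows to Response: Response = 2*Marker + 2*Dose + 3 no longer applies, and Response = 4.
Dose = -1 if Gene >= 5 else -2  [with Gene=4]  = -2
Marker = -Dose - 3*Gene - 2  [with Dose=-2, Gene=4]  = -12
Toxicity = max(Marker, Response) - 1  [with Marker=-12, Response=4]  = 3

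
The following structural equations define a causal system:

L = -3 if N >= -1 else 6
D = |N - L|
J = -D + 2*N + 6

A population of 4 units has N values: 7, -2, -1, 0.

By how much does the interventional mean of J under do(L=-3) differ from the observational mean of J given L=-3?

-1

Every unit gets L=-3 under the intervention. J values become 10, 1, 2, 3; E[J|do(L=-3)] = 4.
Observing L=-3 restricts to units where L's equation naturally yields -3: N ∈ {7, -1, 0}. In that subpopulation J = 10, 2, 3, mean 5.
Difference = 4 − 5 = -1.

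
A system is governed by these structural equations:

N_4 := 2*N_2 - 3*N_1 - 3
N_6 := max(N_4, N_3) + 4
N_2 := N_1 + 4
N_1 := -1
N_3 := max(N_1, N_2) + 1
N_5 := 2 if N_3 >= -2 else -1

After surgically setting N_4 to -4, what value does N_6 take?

8

Under do(N_4=-4), the mechanism N_4 := 2*N_2 - 3*N_1 - 3 is discarded; N_4 is fixed at -4.
N_2 = N_1 + 4  [with N_1=-1]  = 3
N_3 = max(N_1, N_2) + 1  [with N_1=-1, N_2=3]  = 4
N_6 = max(N_4, N_3) + 4  [with N_4=-4, N_3=4]  = 8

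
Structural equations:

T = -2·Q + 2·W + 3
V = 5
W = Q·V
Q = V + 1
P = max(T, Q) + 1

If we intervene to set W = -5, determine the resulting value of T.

-19

The intervention breaks the incoming arrows to W: W = Q·V no longer applies, and W = -5.
Q = V + 1  [with V=5]  = 6
T = -2·Q + 2·W + 3  [with Q=6, W=-5]  = -19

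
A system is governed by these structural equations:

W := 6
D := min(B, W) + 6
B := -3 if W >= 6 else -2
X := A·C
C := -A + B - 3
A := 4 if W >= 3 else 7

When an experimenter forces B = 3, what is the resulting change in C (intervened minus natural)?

6

do(B=3) replaces the equation B := -3 if W >= 6 else -2 with the constant B = 3.
A = 4 if W >= 3 else 7  [with W=6]  = 4
C = -A + B - 3  [with A=4, B=3]  = -4
Without intervention: B = -3 if W >= 6 else -2  [with W=6]  = -3; A = 4 if W >= 3 else 7  [with W=6]  = 4; C = -A + B - 3  [with A=4, B=-3]  = -10.
Change = -4 − (-10) = 6.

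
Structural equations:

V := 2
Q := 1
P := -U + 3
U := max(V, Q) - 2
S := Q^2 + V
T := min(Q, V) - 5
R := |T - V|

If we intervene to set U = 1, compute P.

Under do(U=1), the mechanism U := max(V, Q) - 2 is discarded; U is fixed at 1.
P = -U + 3  [with U=1]  = 2

2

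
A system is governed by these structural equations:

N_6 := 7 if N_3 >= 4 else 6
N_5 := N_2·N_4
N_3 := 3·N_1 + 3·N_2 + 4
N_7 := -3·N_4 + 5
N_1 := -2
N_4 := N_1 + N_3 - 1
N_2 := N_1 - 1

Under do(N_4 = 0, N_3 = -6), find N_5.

0

The joint intervention fixes N_4 = 0, N_3 = -6, removing each variable's own equation.
N_2 = N_1 - 1  [with N_1=-2]  = -3
N_5 = N_2·N_4  [with N_2=-3, N_4=0]  = 0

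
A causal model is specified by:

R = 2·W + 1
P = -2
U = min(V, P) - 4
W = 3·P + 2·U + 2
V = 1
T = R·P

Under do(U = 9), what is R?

29

do(U=9) replaces the equation U = min(V, P) - 4 with the constant U = 9.
W = 3·P + 2·U + 2  [with P=-2, U=9]  = 14
R = 2·W + 1  [with W=14]  = 29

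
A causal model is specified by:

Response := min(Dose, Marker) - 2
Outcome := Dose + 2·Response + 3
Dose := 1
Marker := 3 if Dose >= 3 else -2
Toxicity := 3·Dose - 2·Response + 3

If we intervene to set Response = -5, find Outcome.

do(Response=-5) replaces the equation Response := min(Dose, Marker) - 2 with the constant Response = -5.
Outcome = Dose + 2·Response + 3  [with Dose=1, Response=-5]  = -6

-6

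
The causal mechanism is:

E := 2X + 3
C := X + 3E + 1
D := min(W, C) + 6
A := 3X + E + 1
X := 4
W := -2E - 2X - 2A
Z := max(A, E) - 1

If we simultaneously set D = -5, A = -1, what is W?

The joint intervention fixes D = -5, A = -1, removing each variable's own equation.
E = 2X + 3  [with X=4]  = 11
W = -2E - 2X - 2A  [with E=11, X=4, A=-1]  = -28

-28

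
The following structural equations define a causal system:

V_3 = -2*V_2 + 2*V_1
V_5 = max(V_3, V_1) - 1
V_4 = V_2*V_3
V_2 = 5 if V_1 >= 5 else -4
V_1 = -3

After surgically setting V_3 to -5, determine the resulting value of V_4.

The intervention breaks the incoming arrows to V_3: V_3 = -2*V_2 + 2*V_1 no longer applies, and V_3 = -5.
V_2 = 5 if V_1 >= 5 else -4  [with V_1=-3]  = -4
V_4 = V_2*V_3  [with V_2=-4, V_3=-5]  = 20

20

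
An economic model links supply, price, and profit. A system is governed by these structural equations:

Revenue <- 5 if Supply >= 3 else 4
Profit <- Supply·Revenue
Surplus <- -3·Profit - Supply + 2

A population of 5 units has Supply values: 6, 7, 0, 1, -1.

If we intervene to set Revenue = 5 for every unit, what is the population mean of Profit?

13

Every unit gets Revenue=5 under the intervention. Profit values become 30, 35, 0, 5, -5; E[Profit|do(Revenue=5)] = 13.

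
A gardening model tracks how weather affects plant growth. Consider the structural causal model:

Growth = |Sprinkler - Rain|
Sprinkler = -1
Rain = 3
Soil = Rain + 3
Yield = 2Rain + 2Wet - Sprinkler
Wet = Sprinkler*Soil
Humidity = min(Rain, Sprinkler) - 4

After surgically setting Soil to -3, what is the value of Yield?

The intervention breaks the incoming arrows to Soil: Soil = Rain + 3 no longer applies, and Soil = -3.
Wet = Sprinkler*Soil  [with Sprinkler=-1, Soil=-3]  = 3
Yield = 2Rain + 2Wet - Sprinkler  [with Rain=3, Wet=3, Sprinkler=-1]  = 13

13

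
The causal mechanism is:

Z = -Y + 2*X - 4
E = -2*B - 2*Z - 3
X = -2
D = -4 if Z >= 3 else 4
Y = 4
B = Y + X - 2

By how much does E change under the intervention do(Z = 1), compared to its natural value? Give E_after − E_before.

Under do(Z=1), the mechanism Z = -Y + 2*X - 4 is discarded; Z is fixed at 1.
B = Y + X - 2  [with Y=4, X=-2]  = 0
E = -2*B - 2*Z - 3  [with B=0, Z=1]  = -5
Without intervention: B = Y + X - 2  [with Y=4, X=-2]  = 0; Z = -Y + 2*X - 4  [with Y=4, X=-2]  = -12; E = -2*B - 2*Z - 3  [with B=0, Z=-12]  = 21.
Change = -5 − 21 = -26.

-26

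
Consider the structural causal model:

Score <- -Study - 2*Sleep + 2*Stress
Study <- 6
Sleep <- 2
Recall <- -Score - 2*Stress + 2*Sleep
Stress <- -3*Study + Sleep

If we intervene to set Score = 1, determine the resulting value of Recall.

Intervening sets Score = 1 and removes its equation (Score <- -Study - 2*Sleep + 2*Stress).
Stress = -3*Study + Sleep  [with Study=6, Sleep=2]  = -16
Recall = -Score - 2*Stress + 2*Sleep  [with Score=1, Stress=-16, Sleep=2]  = 35

35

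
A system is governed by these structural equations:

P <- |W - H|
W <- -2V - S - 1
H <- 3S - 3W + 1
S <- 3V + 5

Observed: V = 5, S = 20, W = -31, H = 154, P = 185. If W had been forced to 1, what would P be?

57

do(W=1) replaces the equation W <- -2V - S - 1 with the constant W = 1.
S = 3V + 5  [with V=5]  = 20
H = 3S - 3W + 1  [with S=20, W=1]  = 58
P = |W - H|  [with W=1, H=58]  = 57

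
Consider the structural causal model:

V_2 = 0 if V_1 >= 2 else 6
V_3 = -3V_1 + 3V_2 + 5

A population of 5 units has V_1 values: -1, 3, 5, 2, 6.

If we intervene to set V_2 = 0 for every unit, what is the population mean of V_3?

The intervention sets V_2=0 in all 5 units regardless of V_1. Recomputing V_3 per unit gives 8, -4, -10, -1, -13; average -4.

-4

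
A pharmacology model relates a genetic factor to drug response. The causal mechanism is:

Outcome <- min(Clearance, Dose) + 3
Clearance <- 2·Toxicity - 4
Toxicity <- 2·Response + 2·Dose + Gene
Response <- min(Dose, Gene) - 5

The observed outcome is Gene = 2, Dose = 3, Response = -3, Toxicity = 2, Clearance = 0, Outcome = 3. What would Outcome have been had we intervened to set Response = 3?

The intervention breaks the incoming arrows to Response: Response <- min(Dose, Gene) - 5 no longer applies, and Response = 3.
Toxicity = 2·Response + 2·Dose + Gene  [with Response=3, Dose=3, Gene=2]  = 14
Clearance = 2·Toxicity - 4  [with Toxicity=14]  = 24
Outcome = min(Clearance, Dose) + 3  [with Clearance=24, Dose=3]  = 6

6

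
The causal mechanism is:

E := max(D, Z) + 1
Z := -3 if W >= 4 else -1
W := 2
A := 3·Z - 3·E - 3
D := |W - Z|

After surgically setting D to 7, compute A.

do(D=7) replaces the equation D := |W - Z| with the constant D = 7.
Z = -3 if W >= 4 else -1  [with W=2]  = -1
E = max(D, Z) + 1  [with D=7, Z=-1]  = 8
A = 3·Z - 3·E - 3  [with Z=-1, E=8]  = -30

-30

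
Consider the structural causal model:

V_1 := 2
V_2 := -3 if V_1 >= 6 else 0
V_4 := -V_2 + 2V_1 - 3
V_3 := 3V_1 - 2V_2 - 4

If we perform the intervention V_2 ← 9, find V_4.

-8

Under do(V_2=9), the mechanism V_2 := -3 if V_1 >= 6 else 0 is discarded; V_2 is fixed at 9.
V_4 = -V_2 + 2V_1 - 3  [with V_2=9, V_1=2]  = -8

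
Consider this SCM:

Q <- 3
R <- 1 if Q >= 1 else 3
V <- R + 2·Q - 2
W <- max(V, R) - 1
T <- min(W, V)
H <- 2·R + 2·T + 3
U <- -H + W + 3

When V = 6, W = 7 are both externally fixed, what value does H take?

Setting V = 6, W = 7 by intervention discards those variables' equations.
R = 1 if Q >= 1 else 3  [with Q=3]  = 1
T = min(W, V)  [with W=7, V=6]  = 6
H = 2·R + 2·T + 3  [with R=1, T=6]  = 17

17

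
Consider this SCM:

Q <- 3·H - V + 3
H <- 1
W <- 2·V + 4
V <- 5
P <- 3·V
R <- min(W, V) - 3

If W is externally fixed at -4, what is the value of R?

-7

The intervention breaks the incoming arrows to W: W <- 2·V + 4 no longer applies, and W = -4.
R = min(W, V) - 3  [with W=-4, V=5]  = -7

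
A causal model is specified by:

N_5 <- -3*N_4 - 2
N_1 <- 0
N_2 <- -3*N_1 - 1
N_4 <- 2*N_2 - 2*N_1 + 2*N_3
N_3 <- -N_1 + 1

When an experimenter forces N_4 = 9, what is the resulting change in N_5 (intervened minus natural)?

-27

Intervening sets N_4 = 9 and removes its equation (N_4 <- 2*N_2 - 2*N_1 + 2*N_3).
N_5 = -3*N_4 - 2  [with N_4=9]  = -29
Without intervention: N_2 = -3*N_1 - 1  [with N_1=0]  = -1; N_3 = -N_1 + 1  [with N_1=0]  = 1; N_4 = 2*N_2 - 2*N_1 + 2*N_3  [with N_2=-1, N_1=0, N_3=1]  = 0; N_5 = -3*N_4 - 2  [with N_4=0]  = -2.
Change = -29 − (-2) = -27.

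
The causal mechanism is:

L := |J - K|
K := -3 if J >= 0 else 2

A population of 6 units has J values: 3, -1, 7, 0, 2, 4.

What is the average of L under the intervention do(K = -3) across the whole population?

5.5

Every unit gets K=-3 under the intervention. L values become 6, 2, 10, 3, 5, 7; E[L|do(K=-3)] = 5.5.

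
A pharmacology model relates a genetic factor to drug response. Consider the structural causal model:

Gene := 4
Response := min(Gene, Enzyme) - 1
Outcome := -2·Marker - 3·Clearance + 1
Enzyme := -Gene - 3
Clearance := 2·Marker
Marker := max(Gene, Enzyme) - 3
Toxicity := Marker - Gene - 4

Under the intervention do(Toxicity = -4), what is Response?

-8

The intervention breaks the incoming arrows to Toxicity: Toxicity := Marker - Gene - 4 no longer applies, and Toxicity = -4.
Since Response is not a descendant of the intervened variable, it is unaffected.
Enzyme = -Gene - 3  [with Gene=4]  = -7
Response = min(Gene, Enzyme) - 1  [with Gene=4, Enzyme=-7]  = -8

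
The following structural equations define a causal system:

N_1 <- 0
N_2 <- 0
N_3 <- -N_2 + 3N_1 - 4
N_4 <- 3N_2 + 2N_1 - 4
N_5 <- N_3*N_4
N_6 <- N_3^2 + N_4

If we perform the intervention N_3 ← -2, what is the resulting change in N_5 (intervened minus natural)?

-8

do(N_3=-2) replaces the equation N_3 <- -N_2 + 3N_1 - 4 with the constant N_3 = -2.
N_4 = 3N_2 + 2N_1 - 4  [with N_2=0, N_1=0]  = -4
N_5 = N_3*N_4  [with N_3=-2, N_4=-4]  = 8
Without intervention: N_3 = -N_2 + 3N_1 - 4  [with N_2=0, N_1=0]  = -4; N_4 = 3N_2 + 2N_1 - 4  [with N_2=0, N_1=0]  = -4; N_5 = N_3*N_4  [with N_3=-4, N_4=-4]  = 16.
Change = 8 − 16 = -8.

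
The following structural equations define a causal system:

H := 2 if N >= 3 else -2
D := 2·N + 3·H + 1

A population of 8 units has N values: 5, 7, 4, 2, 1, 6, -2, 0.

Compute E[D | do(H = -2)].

0.75

The intervention sets H=-2 in all 8 units regardless of N. Recomputing D per unit gives 5, 9, 3, -1, -3, 7, -9, -5; average 0.75.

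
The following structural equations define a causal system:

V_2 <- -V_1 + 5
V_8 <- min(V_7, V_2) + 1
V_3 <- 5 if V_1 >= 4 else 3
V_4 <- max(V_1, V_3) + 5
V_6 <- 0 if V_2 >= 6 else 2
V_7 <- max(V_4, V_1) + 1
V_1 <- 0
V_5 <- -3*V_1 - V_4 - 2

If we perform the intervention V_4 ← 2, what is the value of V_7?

The intervention breaks the incoming arrows to V_4: V_4 <- max(V_1, V_3) + 5 no longer applies, and V_4 = 2.
V_7 = max(V_4, V_1) + 1  [with V_4=2, V_1=0]  = 3

3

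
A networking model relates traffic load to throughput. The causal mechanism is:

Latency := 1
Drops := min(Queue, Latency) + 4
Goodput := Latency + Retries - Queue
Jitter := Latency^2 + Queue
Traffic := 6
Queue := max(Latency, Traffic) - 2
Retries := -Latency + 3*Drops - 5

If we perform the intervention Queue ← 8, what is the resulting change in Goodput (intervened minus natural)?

The intervention breaks the incoming arrows to Queue: Queue := max(Latency, Traffic) - 2 no longer applies, and Queue = 8.
Drops = min(Queue, Latency) + 4  [with Queue=8, Latency=1]  = 5
Retries = -Latency + 3*Drops - 5  [with Latency=1, Drops=5]  = 9
Goodput = Latency + Retries - Queue  [with Latency=1, Retries=9, Queue=8]  = 2
Without intervention: Queue = max(Latency, Traffic) - 2  [with Latency=1, Traffic=6]  = 4; Drops = min(Queue, Latency) + 4  [with Queue=4, Latency=1]  = 5; Retries = -Latency + 3*Drops - 5  [with Latency=1, Drops=5]  = 9; Goodput = Latency + Retries - Queue  [with Latency=1, Retries=9, Queue=4]  = 6.
Change = 2 − 6 = -4.

-4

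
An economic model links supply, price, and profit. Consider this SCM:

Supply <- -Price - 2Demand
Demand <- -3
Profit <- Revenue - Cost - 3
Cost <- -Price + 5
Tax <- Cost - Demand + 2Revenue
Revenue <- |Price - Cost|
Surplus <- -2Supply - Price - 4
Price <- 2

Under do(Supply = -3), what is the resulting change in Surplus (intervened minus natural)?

14

The intervention breaks the incoming arrows to Supply: Supply <- -Price - 2Demand no longer applies, and Supply = -3.
Surplus = -2Supply - Price - 4  [with Supply=-3, Price=2]  = 0
Without intervention: Supply = -Price - 2Demand  [with Price=2, Demand=-3]  = 4; Surplus = -2Supply - Price - 4  [with Supply=4, Price=2]  = -14.
Change = 0 − (-14) = 14.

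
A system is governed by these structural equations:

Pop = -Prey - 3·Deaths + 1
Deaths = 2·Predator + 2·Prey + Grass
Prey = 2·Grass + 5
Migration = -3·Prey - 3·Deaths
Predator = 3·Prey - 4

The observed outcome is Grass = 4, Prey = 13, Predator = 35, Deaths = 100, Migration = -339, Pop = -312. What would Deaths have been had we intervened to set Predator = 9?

The intervention breaks the incoming arrows to Predator: Predator = 3·Prey - 4 no longer applies, and Predator = 9.
Prey = 2·Grass + 5  [with Grass=4]  = 13
Deaths = 2·Predator + 2·Prey + Grass  [with Predator=9, Prey=13, Grass=4]  = 48

48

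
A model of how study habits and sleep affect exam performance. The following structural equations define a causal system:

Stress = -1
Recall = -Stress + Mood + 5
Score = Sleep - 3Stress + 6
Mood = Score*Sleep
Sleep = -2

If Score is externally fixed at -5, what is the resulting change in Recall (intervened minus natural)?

do(Score=-5) replaces the equation Score = Sleep - 3Stress + 6 with the constant Score = -5.
Mood = Score*Sleep  [with Score=-5, Sleep=-2]  = 10
Recall = -Stress + Mood + 5  [with Stress=-1, Mood=10]  = 16
Without intervention: Score = Sleep - 3Stress + 6  [with Sleep=-2, Stress=-1]  = 7; Mood = Score*Sleep  [with Score=7, Sleep=-2]  = -14; Recall = -Stress + Mood + 5  [with Stress=-1, Mood=-14]  = -8.
Change = 16 − (-8) = 24.

24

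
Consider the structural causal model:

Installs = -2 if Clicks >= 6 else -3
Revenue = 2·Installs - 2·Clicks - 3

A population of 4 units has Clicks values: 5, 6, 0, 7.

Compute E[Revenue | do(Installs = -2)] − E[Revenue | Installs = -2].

The intervention sets Installs=-2 in all 4 units regardless of Clicks. Recomputing Revenue per unit gives -17, -19, -7, -21; average -16.
Observing Installs=-2 restricts to units where Installs's equation naturally yields -2: Clicks ∈ {6, 7}. In that subpopulation Revenue = -19, -21, mean -20.
Difference = -16 − (-20) = 4.

4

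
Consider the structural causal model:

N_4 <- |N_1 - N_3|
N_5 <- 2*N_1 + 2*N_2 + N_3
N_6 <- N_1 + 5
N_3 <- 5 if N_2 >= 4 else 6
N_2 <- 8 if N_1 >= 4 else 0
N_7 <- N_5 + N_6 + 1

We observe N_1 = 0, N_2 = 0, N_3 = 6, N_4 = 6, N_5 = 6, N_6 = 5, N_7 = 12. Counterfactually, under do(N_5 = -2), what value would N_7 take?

4

Under do(N_5=-2), the mechanism N_5 <- 2*N_1 + 2*N_2 + N_3 is discarded; N_5 is fixed at -2.
N_6 = N_1 + 5  [with N_1=0]  = 5
N_7 = N_5 + N_6 + 1  [with N_5=-2, N_6=5]  = 4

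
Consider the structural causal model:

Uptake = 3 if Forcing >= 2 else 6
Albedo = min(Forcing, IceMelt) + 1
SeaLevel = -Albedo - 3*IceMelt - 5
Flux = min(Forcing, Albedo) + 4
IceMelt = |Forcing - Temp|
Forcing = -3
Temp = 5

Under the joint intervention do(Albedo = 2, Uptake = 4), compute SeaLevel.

-31

Setting Albedo = 2, Uptake = 4 by intervention discards those variables' equations.
IceMelt = |Forcing - Temp|  [with Forcing=-3, Temp=5]  = 8
SeaLevel = -Albedo - 3*IceMelt - 5  [with Albedo=2, IceMelt=8]  = -31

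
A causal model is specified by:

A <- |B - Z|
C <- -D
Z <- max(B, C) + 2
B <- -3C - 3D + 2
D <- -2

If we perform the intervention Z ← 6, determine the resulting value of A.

Intervening sets Z = 6 and removes its equation (Z <- max(B, C) + 2).
C = -D  [with D=-2]  = 2
B = -3C - 3D + 2  [with C=2, D=-2]  = 2
A = |B - Z|  [with B=2, Z=6]  = 4

4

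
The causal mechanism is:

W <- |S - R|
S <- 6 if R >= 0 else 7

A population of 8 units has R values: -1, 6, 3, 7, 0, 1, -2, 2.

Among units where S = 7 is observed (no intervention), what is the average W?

E[W|S=7] averages over only the 2 units with S=7 (R = -1, -2): W = 8, 9, mean 8.5.

8.5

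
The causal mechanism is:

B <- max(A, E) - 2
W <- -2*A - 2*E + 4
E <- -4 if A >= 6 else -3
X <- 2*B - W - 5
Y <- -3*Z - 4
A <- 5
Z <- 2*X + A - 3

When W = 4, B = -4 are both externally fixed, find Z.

The joint intervention fixes W = 4, B = -4, removing each variable's own equation.
X = 2*B - W - 5  [with B=-4, W=4]  = -17
Z = 2*X + A - 3  [with X=-17, A=5]  = -32

-32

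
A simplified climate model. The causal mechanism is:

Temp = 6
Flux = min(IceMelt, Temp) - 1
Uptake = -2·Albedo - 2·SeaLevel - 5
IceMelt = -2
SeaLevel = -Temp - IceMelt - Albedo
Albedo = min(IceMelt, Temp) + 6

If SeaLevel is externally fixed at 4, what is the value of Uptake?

Under do(SeaLevel=4), the mechanism SeaLevel = -Temp - IceMelt - Albedo is discarded; SeaLevel is fixed at 4.
Albedo = min(IceMelt, Temp) + 6  [with IceMelt=-2, Temp=6]  = 4
Uptake = -2·Albedo - 2·SeaLevel - 5  [with Albedo=4, SeaLevel=4]  = -21

-21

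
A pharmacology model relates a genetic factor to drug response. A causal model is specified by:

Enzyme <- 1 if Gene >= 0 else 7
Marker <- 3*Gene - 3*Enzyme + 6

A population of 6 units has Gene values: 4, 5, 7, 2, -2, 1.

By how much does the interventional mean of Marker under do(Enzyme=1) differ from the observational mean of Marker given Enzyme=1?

Every unit gets Enzyme=1 under the intervention. Marker values become 15, 18, 24, 9, -3, 6; E[Marker|do(Enzyme=1)] = 11.5.
E[Marker|Enzyme=1] averages over only the 5 units with Enzyme=1 (Gene = 4, 5, 7, 2, 1): Marker = 15, 18, 24, 9, 6, mean 14.4.
Difference = 11.5 − 14.4 = -2.9.

-2.9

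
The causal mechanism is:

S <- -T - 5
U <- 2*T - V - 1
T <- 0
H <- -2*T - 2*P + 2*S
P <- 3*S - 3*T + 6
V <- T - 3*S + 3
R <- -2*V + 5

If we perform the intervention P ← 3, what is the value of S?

-5

Under do(P=3), the mechanism P <- 3*S - 3*T + 6 is discarded; P is fixed at 3.
Since S is not a descendant of the intervened variable, it is unaffected.
S = -T - 5  [with T=0]  = -5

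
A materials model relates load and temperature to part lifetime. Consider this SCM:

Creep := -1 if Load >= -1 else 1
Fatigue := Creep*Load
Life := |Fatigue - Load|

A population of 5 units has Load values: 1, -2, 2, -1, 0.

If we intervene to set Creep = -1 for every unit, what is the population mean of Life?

The intervention sets Creep=-1 in all 5 units regardless of Load. Recomputing Life per unit gives 2, 4, 4, 2, 0; average 2.4.

2.4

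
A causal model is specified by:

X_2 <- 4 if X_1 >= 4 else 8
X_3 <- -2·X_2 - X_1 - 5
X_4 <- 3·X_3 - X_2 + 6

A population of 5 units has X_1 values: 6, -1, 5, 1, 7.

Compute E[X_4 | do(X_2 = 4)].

-47.8

do(X_2=4) breaks X_2's dependence on X_1. With X_2=4 fixed, X_4 across the units is -55, -34, -52, -40, -58, mean -47.8.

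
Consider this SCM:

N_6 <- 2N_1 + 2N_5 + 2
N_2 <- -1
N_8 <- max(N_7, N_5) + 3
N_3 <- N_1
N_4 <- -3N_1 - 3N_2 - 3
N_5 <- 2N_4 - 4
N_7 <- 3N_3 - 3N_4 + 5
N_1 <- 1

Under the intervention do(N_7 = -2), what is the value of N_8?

do(N_7=-2) replaces the equation N_7 <- 3N_3 - 3N_4 + 5 with the constant N_7 = -2.
N_4 = -3N_1 - 3N_2 - 3  [with N_1=1, N_2=-1]  = -3
N_5 = 2N_4 - 4  [with N_4=-3]  = -10
N_8 = max(N_7, N_5) + 3  [with N_7=-2, N_5=-10]  = 1

1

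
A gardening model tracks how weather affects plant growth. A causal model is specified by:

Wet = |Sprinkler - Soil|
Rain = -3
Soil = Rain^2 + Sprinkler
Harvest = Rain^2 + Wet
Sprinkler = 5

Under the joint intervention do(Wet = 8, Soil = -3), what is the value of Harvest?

The joint intervention fixes Wet = 8, Soil = -3, removing each variable's own equation.
Harvest = Rain^2 + Wet  [with Rain=-3, Wet=8]  = 17

17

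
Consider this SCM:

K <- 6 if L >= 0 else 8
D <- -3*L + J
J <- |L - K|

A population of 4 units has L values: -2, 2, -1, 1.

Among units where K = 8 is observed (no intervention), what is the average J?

E[J|K=8] averages over only the 2 units with K=8 (L = -2, -1): J = 10, 9, mean 9.5.

9.5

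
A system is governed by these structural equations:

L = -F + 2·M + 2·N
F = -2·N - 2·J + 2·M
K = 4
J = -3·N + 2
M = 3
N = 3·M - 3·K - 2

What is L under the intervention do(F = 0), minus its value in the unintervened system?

The intervention breaks the incoming arrows to F: F = -2·N - 2·J + 2·M no longer applies, and F = 0.
N = 3·M - 3·K - 2  [with M=3, K=4]  = -5
L = -F + 2·M + 2·N  [with F=0, M=3, N=-5]  = -4
Without intervention: N = 3·M - 3·K - 2  [with M=3, K=4]  = -5; J = -3·N + 2  [with N=-5]  = 17; F = -2·N - 2·J + 2·M  [with N=-5, J=17, M=3]  = -18; L = -F + 2·M + 2·N  [with F=-18, M=3, N=-5]  = 14.
Change = -4 − 14 = -18.

-18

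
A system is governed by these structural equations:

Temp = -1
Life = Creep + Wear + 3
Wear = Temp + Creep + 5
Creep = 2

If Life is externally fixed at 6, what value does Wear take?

Under do(Life=6), the mechanism Life = Creep + Wear + 3 is discarded; Life is fixed at 6.
Since Wear is not a descendant of the intervened variable, it is unaffected.
Wear = Temp + Creep + 5  [with Temp=-1, Creep=2]  = 6

6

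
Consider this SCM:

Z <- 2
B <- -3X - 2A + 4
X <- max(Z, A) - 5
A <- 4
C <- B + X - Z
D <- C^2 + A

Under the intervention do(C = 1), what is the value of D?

5

The intervention breaks the incoming arrows to C: C <- B + X - Z no longer applies, and C = 1.
D = C^2 + A  [with C=1, A=4]  = 5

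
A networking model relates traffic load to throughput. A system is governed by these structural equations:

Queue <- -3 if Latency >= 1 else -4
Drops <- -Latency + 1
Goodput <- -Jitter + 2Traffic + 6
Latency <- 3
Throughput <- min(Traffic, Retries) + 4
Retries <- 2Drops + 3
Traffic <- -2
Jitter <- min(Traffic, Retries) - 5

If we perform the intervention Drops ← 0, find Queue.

Under do(Drops=0), the mechanism Drops <- -Latency + 1 is discarded; Drops is fixed at 0.
Since Queue is not a descendant of the intervened variable, it is unaffected.
Queue = -3 if Latency >= 1 else -4  [with Latency=3]  = -3

-3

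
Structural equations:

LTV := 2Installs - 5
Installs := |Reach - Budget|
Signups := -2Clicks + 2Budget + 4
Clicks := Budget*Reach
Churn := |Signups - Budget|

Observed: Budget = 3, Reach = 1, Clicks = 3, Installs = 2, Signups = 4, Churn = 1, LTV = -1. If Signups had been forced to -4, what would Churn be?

The intervention breaks the incoming arrows to Signups: Signups := -2Clicks + 2Budget + 4 no longer applies, and Signups = -4.
Churn = |Signups - Budget|  [with Signups=-4, Budget=3]  = 7

7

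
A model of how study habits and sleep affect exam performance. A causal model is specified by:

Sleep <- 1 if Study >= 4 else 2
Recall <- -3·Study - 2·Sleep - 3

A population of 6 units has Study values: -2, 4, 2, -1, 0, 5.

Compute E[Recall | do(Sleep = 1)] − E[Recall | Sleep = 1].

9.5

Under do(Sleep=1), Sleep's equation is replaced by Sleep=1 for every unit. Per-unit Recall: 1, -17, -11, -2, -5, -20. Mean = -9.
Observing Sleep=1 restricts to units where Sleep's equation naturally yields 1: Study ∈ {4, 5}. In that subpopulation Recall = -17, -20, mean -18.5.
Difference = -9 − (-18.5) = 9.5.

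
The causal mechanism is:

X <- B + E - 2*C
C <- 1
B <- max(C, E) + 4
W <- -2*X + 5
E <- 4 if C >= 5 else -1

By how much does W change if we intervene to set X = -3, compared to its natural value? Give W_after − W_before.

Intervening sets X = -3 and removes its equation (X <- B + E - 2*C).
W = -2*X + 5  [with X=-3]  = 11
Without intervention: E = 4 if C >= 5 else -1  [with C=1]  = -1; B = max(C, E) + 4  [with C=1, E=-1]  = 5; X = B + E - 2*C  [with B=5, E=-1, C=1]  = 2; W = -2*X + 5  [with X=2]  = 1.
Change = 11 − 1 = 10.

10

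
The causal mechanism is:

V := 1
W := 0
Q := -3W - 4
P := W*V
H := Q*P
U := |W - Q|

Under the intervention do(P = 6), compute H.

Intervening sets P = 6 and removes its equation (P := W*V).
Q = -3W - 4  [with W=0]  = -4
H = Q*P  [with Q=-4, P=6]  = -24

-24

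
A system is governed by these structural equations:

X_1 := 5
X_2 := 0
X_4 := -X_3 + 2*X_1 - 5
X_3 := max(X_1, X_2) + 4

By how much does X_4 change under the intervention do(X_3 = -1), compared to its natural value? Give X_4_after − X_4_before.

The intervention breaks the incoming arrows to X_3: X_3 := max(X_1, X_2) + 4 no longer applies, and X_3 = -1.
X_4 = -X_3 + 2*X_1 - 5  [with X_3=-1, X_1=5]  = 6
Without intervention: X_3 = max(X_1, X_2) + 4  [with X_1=5, X_2=0]  = 9; X_4 = -X_3 + 2*X_1 - 5  [with X_3=9, X_1=5]  = -4.
Change = 6 − (-4) = 10.

10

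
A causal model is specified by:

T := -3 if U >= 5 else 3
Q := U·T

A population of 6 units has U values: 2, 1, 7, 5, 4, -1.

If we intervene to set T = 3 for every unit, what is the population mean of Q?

9

The intervention sets T=3 in all 6 units regardless of U. Recomputing Q per unit gives 6, 3, 21, 15, 12, -3; average 9.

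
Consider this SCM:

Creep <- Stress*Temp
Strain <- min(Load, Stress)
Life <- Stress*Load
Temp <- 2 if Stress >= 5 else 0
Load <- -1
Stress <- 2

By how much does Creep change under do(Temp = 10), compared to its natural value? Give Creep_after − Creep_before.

Intervening sets Temp = 10 and removes its equation (Temp <- 2 if Stress >= 5 else 0).
Creep = Stress*Temp  [with Stress=2, Temp=10]  = 20
Without intervention: Temp = 2 if Stress >= 5 else 0  [with Stress=2]  = 0; Creep = Stress*Temp  [with Stress=2, Temp=0]  = 0.
Change = 20 − 0 = 20.

20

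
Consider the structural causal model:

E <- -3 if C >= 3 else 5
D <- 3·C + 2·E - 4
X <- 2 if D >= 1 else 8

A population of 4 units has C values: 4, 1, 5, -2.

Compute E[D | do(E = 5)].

Under do(E=5), E's equation is replaced by E=5 for every unit. Per-unit D: 18, 9, 21, 0. Mean = 12.

12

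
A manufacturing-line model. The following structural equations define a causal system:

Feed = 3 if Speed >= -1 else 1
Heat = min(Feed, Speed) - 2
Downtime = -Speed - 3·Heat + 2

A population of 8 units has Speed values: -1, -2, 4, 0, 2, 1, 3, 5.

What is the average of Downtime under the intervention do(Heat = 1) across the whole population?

-2.5

The intervention sets Heat=1 in all 8 units regardless of Speed. Recomputing Downtime per unit gives 0, 1, -5, -1, -3, -2, -4, -6; average -2.5.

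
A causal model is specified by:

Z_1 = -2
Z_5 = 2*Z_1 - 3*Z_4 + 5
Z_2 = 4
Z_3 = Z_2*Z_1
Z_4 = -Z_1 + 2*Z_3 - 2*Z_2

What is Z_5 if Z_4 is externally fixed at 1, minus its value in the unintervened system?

-69

Intervening sets Z_4 = 1 and removes its equation (Z_4 = -Z_1 + 2*Z_3 - 2*Z_2).
Z_5 = 2*Z_1 - 3*Z_4 + 5  [with Z_1=-2, Z_4=1]  = -2
Without intervention: Z_3 = Z_2*Z_1  [with Z_2=4, Z_1=-2]  = -8; Z_4 = -Z_1 + 2*Z_3 - 2*Z_2  [with Z_1=-2, Z_3=-8, Z_2=4]  = -22; Z_5 = 2*Z_1 - 3*Z_4 + 5  [with Z_1=-2, Z_4=-22]  = 67.
Change = -2 − 67 = -69.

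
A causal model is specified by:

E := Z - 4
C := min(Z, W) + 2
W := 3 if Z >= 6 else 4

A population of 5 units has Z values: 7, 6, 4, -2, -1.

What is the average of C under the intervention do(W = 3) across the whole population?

3.2

Every unit gets W=3 under the intervention. C values become 5, 5, 5, 0, 1; E[C|do(W=3)] = 3.2.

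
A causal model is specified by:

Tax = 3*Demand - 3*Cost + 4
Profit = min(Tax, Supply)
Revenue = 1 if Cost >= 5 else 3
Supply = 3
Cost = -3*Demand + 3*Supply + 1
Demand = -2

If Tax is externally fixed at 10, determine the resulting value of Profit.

The intervention breaks the incoming arrows to Tax: Tax = 3*Demand - 3*Cost + 4 no longer applies, and Tax = 10.
Profit = min(Tax, Supply)  [with Tax=10, Supply=3]  = 3

3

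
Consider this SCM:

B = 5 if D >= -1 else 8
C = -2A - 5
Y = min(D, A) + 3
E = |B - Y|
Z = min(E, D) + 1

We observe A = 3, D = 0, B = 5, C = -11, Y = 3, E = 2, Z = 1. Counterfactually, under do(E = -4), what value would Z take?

Intervening sets E = -4 and removes its equation (E = |B - Y|).
Z = min(E, D) + 1  [with E=-4, D=0]  = -3

-3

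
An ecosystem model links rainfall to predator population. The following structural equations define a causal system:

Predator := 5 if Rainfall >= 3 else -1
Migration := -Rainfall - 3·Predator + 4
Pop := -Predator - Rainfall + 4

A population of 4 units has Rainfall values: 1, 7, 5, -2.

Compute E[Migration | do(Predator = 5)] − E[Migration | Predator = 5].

Under do(Predator=5), Predator's equation is replaced by Predator=5 for every unit. Per-unit Migration: -12, -18, -16, -9. Mean = -13.75.
E[Migration|Predator=5] averages over only the 2 units with Predator=5 (Rainfall = 7, 5): Migration = -18, -16, mean -17.
Difference = -13.75 − (-17) = 3.25.

3.25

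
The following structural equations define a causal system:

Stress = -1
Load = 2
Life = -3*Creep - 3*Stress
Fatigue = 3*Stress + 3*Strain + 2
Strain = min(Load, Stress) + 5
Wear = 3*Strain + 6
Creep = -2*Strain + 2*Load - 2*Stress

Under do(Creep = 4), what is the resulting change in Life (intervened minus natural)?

The intervention breaks the incoming arrows to Creep: Creep = -2*Strain + 2*Load - 2*Stress no longer applies, and Creep = 4.
Life = -3*Creep - 3*Stress  [with Creep=4, Stress=-1]  = -9
Without intervention: Strain = min(Load, Stress) + 5  [with Load=2, Stress=-1]  = 4; Creep = -2*Strain + 2*Load - 2*Stress  [with Strain=4, Load=2, Stress=-1]  = -2; Life = -3*Creep - 3*Stress  [with Creep=-2, Stress=-1]  = 9.
Change = -9 − 9 = -18.

-18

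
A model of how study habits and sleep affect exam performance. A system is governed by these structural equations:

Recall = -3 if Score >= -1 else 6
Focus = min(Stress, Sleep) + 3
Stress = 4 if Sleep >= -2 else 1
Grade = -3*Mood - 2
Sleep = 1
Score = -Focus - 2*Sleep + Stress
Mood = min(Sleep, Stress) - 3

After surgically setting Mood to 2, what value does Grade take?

Under do(Mood=2), the mechanism Mood = min(Sleep, Stress) - 3 is discarded; Mood is fixed at 2.
Grade = -3*Mood - 2  [with Mood=2]  = -8

-8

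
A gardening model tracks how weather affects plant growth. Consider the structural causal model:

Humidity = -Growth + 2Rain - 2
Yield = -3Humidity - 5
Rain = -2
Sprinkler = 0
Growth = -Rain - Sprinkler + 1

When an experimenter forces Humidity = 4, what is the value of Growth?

3

Under do(Humidity=4), the mechanism Humidity = -Growth + 2Rain - 2 is discarded; Humidity is fixed at 4.
Since Growth is not a descendant of the intervened variable, it is unaffected.
Growth = -Rain - Sprinkler + 1  [with Rain=-2, Sprinkler=0]  = 3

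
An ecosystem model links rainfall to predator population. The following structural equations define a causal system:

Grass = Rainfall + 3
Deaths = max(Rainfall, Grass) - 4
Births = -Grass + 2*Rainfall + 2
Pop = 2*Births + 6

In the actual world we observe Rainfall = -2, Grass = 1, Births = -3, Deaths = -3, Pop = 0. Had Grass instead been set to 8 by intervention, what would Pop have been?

-14

do(Grass=8) replaces the equation Grass = Rainfall + 3 with the constant Grass = 8.
Births = -Grass + 2*Rainfall + 2  [with Grass=8, Rainfall=-2]  = -10
Pop = 2*Births + 6  [with Births=-10]  = -14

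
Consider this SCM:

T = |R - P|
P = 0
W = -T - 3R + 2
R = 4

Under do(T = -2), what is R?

4

Under do(T=-2), the mechanism T = |R - P| is discarded; T is fixed at -2.
R is not downstream of the intervention, so its value is determined by the original equations.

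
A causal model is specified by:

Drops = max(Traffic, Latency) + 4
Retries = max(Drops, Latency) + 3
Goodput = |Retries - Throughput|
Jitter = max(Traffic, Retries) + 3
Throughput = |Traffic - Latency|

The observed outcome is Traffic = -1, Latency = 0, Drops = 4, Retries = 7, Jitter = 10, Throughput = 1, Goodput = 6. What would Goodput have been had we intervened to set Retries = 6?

The intervention breaks the incoming arrows to Retries: Retries = max(Drops, Latency) + 3 no longer applies, and Retries = 6.
Throughput = |Traffic - Latency|  [with Traffic=-1, Latency=0]  = 1
Goodput = |Retries - Throughput|  [with Retries=6, Throughput=1]  = 5

5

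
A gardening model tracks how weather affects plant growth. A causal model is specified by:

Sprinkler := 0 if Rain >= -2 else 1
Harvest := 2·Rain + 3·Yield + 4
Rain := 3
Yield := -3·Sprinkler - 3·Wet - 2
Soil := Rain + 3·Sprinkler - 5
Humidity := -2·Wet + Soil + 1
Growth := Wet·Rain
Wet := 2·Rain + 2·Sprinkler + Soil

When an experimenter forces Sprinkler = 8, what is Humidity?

-65

Under do(Sprinkler=8), the mechanism Sprinkler := 0 if Rain >= -2 else 1 is discarded; Sprinkler is fixed at 8.
Soil = Rain + 3·Sprinkler - 5  [with Rain=3, Sprinkler=8]  = 22
Wet = 2·Rain + 2·Sprinkler + Soil  [with Rain=3, Sprinkler=8, Soil=22]  = 44
Humidity = -2·Wet + Soil + 1  [with Wet=44, Soil=22]  = -65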